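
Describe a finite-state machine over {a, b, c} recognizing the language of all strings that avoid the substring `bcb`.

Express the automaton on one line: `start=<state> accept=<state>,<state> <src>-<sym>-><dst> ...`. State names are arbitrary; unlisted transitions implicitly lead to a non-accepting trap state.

start=q0 accept=q0,q1,q2 q0-a->q0 q0-b->q1 q0-c->q0 q1-a->q0 q1-b->q1 q1-c->q2 q2-a->q0 q2-b->q3 q2-c->q0 q3-a->q3 q3-b->q3 q3-c->q3

Track partial matches of the forbidden pattern `bcb`. State q3 is a dead state reached once `bcb` has occurred; every other state accepts. q0 means no part of `bcb` is currently matched.
4 states suffice.
        a   b   c  
>* q0   q0  q1  q0 
 * q1   q0  q1  q2 
 * q2   q0  q3  q0 
   q3   q3  q3  q3 
(> = start, * = accepting)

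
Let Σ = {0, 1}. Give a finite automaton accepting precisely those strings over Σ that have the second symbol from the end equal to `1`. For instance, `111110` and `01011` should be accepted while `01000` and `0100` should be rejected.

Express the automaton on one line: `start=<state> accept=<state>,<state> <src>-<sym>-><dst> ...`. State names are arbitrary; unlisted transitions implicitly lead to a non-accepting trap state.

Because acceptance depends on a position counted from the end, the machine has to buffer the most recent 2 symbols. Make each state the string of the last up-to-2 symbols read; on input `x` shift the window left and append `x`. Accept when the buffered window has length 2 and begins with `1`.
A 7-state machine:
        0   1  
>  s0   s1  s2 
   s1   s3  s4 
   s2   s5  s6 
   s3   s3  s4 
   s4   s5  s6 
 * s5   s3  s4 
 * s6   s5  s6 
(> = start, * = accepting)

start=s0 accept=s5,s6 s0-0->s1 s0-1->s2 s1-0->s3 s1-1->s4 s2-0->s5 s2-1->s6 s3-0->s3 s3-1->s4 s4-0->s5 s4-1->s6 s5-0->s3 s5-1->s4 s6-0->s5 s6-1->s6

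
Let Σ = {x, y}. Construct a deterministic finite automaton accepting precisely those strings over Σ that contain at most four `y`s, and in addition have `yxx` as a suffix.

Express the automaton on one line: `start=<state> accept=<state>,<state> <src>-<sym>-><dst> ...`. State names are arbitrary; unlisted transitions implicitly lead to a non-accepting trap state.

start=s0 accept=s4,s8,s12,s16 s0-x->s0 s0-y->s1 s1-x->s2 s1-y->s3 s2-x->s4 s2-y->s3 s3-x->s5 s3-y->s6 s4-x->s7 s4-y->s3 s5-x->s8 s5-y->s6 s6-x->s9 s6-y->s10 s7-x->s7 s7-y->s3 s8-x->s11 s8-y->s6 s9-x->s12 s9-y->s10 s10-x->s13 s10-y->s14 s11-x->s11 s11-y->s6 s12-x->s15 s12-y->s10 s13-x->s16 s13-y->s14 s14-x->s14 s14-y->s14 s15-x->s15 s15-y->s10 s16-x->s14 s16-y->s14

Handle the two conditions separately and then intersect. The first has 6 states tracking the count of `y`s, saturating at 5; the second has 4 states tracking how much of the suffix `yxx` has currently been matched. A product state is a pair (one from each), accepting exactly when both do. Equivalent product states are then merged.
          x    y  
>  s0     s0   s1 
   s1     s2   s3 
   s2     s4   s3 
   s3     s5   s6 
 * s4     s7   s3 
   s5     s8   s6 
   s6     s9  s10 
   s7     s7   s3 
 * s8    s11   s6 
   s9    s12  s10 
   s10   s13  s14 
   s11   s11   s6 
 * s12   s15  s10 
   s13   s16  s14 
   s14   s14  s14 
   s15   s15  s10 
 * s16   s14  s14 
(> = start, * = accepting)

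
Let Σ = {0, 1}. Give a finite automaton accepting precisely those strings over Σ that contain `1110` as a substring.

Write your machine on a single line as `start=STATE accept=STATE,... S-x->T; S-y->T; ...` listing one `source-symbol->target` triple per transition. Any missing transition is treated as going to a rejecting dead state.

Track how much of `1110` has been matched so far: state q0 is no progress, q4 is the absorbing accept state reached once `1110` has occurred. Intermediate states record partial matches; on a mismatch, fall back to the longest reusable overlap.
A 5-state machine:
        0   1  
>  q0   q0  q1 
   q1   q0  q2 
   q2   q0  q3 
   q3   q4  q3 
 * q4   q4  q4 
(> = start, * = accepting)

start=q0; accept=q4; q0-0->q0; q0-1->q1; q1-0->q0; q1-1->q2; q2-0->q0; q2-1->q3; q3-0->q4; q3-1->q3; q4-0->q4; q4-1->q4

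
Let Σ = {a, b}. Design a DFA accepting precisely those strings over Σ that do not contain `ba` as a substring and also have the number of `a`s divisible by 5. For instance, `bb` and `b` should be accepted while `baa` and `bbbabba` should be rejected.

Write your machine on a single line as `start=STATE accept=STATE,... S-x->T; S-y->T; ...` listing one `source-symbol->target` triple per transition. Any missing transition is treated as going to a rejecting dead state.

start=q0; accept=q0,q2; q0-a->q1; q0-b->q2; q1-a->q3; q1-b->q4; q2-a->q5; q2-b->q2; q3-a->q6; q3-b->q7; q4-a->q8; q4-b->q4; q5-a->q8; q5-b->q5; q6-a->q9; q6-b->q10; q7-a->q11; q7-b->q7; q8-a->q11; q8-b->q8; q9-a->q0; q9-b->q12; q10-a->q13; q10-b->q10; q11-a->q13; q11-b->q11; q12-a->q14; q12-b->q12; q13-a->q14; q13-b->q13; q14-a->q5; q14-b->q14

Handle the two conditions separately and then intersect. One (3 states) tracks partial matches of the forbidden pattern `ba`; the other (5 states) tracks the count of `a`s modulo 5. Each combined state is a pair, one component from each; accept when both components accept.
A 15-state machine:
          a    b  
>* q0     q1   q2 
   q1     q3   q4 
 * q2     q5   q2 
   q3     q6   q7 
   q4     q8   q4 
   q5     q8   q5 
   q6     q9  q10 
   q7    q11   q7 
   q8    q11   q8 
   q9     q0  q12 
   q10   q13  q10 
   q11   q13  q11 
   q12   q14  q12 
   q13   q14  q13 
   q14    q5  q14 
(> = start, * = accepting)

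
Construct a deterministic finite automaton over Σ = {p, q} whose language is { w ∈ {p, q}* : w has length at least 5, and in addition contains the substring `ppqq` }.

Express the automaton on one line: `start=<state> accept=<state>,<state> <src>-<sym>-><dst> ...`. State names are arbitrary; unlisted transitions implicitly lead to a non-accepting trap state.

start=A accept=J A-p->B A-q->C B-p->D B-q->C C-p->E C-q->C D-p->F D-q->G E-p->F E-q->C F-p->F F-q->H G-p->E G-q->I H-p->E H-q->J I-p->J I-q->J J-p->J J-q->J

Build one automaton per condition and run them in lockstep. One (7 states) tracks the input length, saturating at 6; the other (5 states) tracks whether and how much of `ppqq` has been seen. Each combined state is a pair, one component from each; accept when both components accept. Minimizing collapses redundant product states.
With 10 states:
       p  q 
>  A   B  C 
   B   D  C 
   C   E  C 
   D   F  G 
   E   F  C 
   F   F  H 
   G   E  I 
   H   E  J 
   I   J  J 
 * J   J  J 
(> = start, * = accepting)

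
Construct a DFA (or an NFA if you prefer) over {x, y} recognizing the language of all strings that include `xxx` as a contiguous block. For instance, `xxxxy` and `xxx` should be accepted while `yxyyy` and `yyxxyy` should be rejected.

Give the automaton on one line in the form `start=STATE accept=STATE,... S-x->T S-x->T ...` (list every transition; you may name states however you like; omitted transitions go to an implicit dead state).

start=A accept=D A-x->B A-y->A B-x->C B-y->A C-x->D C-y->A D-x->D D-y->D

States A..C record the length of the longest prefix of `xxx` that matches the current input suffix. Reaching D means `xxx` has been seen, and we stay there forever. Accept from D.
A 4-state machine:
       x  y 
>  A   B  A 
   B   C  A 
   C   D  A 
 * D   D  D 
(> = start, * = accepting)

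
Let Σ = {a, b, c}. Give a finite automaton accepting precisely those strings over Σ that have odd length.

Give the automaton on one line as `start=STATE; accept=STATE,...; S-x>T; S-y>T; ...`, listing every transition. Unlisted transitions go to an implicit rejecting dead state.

start=s0; accept=s1; s0-a>s1; s0-b>s1; s0-c>s1; s1-a>s0; s1-b>s0; s1-c>s0

Count input length modulo 2: every symbol advances one step around the cycle s0 → s1 → s0. Accept at s1.
With 2 states:
        a   b   c  
>  s0   s1  s1  s1 
 * s1   s0  s0  s0 
(> = start, * = accepting)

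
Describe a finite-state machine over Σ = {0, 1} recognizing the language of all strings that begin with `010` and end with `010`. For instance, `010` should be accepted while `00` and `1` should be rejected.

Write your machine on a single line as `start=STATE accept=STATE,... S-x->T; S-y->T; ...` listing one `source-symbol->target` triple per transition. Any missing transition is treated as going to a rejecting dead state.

start=q0; accept=q4; q0-0->q1; q0-1->q2; q1-0->q2; q1-1->q3; q2-0->q2; q2-1->q2; q3-0->q4; q3-1->q2; q4-0->q5; q4-1->q6; q5-0->q5; q5-1->q6; q6-0->q4; q6-1->q7; q7-0->q5; q7-1->q7

Build one automaton per condition and run them in lockstep. One (5 states) tracks whether the input so far still matches the prefix `010`; the other (4 states) tracks how much of the suffix `010` has currently been matched. Each combined state is a pair, one component from each; accept when both components accept. After merging equivalent states the machine shrinks.
8 states suffice.
        0   1  
>  q0   q1  q2 
   q1   q2  q3 
   q2   q2  q2 
   q3   q4  q2 
 * q4   q5  q6 
   q5   q5  q6 
   q6   q4  q7 
   q7   q5  q7 
(> = start, * = accepting)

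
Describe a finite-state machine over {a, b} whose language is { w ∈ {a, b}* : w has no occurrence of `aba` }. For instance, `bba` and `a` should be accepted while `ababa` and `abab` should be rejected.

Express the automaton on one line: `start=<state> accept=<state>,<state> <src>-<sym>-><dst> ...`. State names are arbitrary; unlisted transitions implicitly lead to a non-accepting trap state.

This is the complement of 'contains `aba`'. Use the same substring-matching states — q0 through q3 holding how much of `aba` has just been matched — but flip the accepting set: everything except the trap q3 accepts.
        a   b  
>* q0   q1  q0 
 * q1   q1  q2 
 * q2   q3  q0 
   q3   q3  q3 
(> = start, * = accepting)

start=q0 accept=q0,q1,q2 q0-a->q1 q0-b->q0 q1-a->q1 q1-b->q2 q2-a->q3 q2-b->q0 q3-a->q3 q3-b->q3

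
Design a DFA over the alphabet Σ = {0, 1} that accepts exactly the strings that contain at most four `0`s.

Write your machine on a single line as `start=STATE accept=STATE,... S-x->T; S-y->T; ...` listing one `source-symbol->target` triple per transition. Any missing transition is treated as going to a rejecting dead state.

Only the number of `0`s matters, and only up to 5. Make a chain q0 → q1 → q2 → q3 → q4 → q5 advanced by each `0` (with q5 absorbing); every other symbol self-loops. The accepting set is {q0, q1, q2, q3, q4}.
With 6 states:
        0   1  
>* q0   q1  q0 
 * q1   q2  q1 
 * q2   q3  q2 
 * q3   q4  q3 
 * q4   q5  q4 
   q5   q5  q5 
(> = start, * = accepting)

start=q0; accept=q0,q1,q2,q3,q4; q0-0->q1; q0-1->q0; q1-0->q2; q1-1->q1; q2-0->q3; q2-1->q2; q3-0->q4; q3-1->q3; q4-0->q5; q4-1->q4; q5-0->q5; q5-1->q5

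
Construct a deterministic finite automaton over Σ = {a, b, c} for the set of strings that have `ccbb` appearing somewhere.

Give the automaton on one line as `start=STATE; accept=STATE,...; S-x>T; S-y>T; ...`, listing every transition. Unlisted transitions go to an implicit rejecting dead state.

States q0..q3 record the length of the longest prefix of `ccbb` that matches the current input suffix. Reaching q4 means `ccbb` has been seen, and we stay there forever. Accept from q4.
A 5-state machine:
        a   b   c  
>  q0   q0  q0  q1 
   q1   q0  q0  q2 
   q2   q0  q3  q2 
   q3   q0  q4  q1 
 * q4   q4  q4  q4 
(> = start, * = accepting)

start=q0; accept=q4; q0-a>q0; q0-b>q0; q0-c>q1; q1-a>q0; q1-b>q0; q1-c>q2; q2-a>q0; q2-b>q3; q2-c>q2; q3-a>q0; q3-b>q4; q3-c>q1; q4-a>q4; q4-b>q4; q4-c>q4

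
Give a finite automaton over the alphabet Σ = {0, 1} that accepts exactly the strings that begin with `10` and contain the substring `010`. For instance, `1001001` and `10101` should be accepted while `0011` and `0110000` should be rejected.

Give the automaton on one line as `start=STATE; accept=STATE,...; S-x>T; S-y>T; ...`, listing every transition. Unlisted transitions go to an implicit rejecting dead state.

Run two small machines in parallel and take their product. The first has 4 states tracking whether the input so far still matches the prefix `10`; the second has 4 states tracking whether and how much of `010` has been seen. A product state is a pair (one from each), accepting exactly when both do. Equivalent product states are then merged.
7 states suffice.
        0   1  
>  S0   S1  S2 
   S1   S1  S1 
   S2   S3  S1 
   S3   S3  S4 
   S4   S5  S6 
 * S5   S5  S5 
   S6   S3  S6 
(> = start, * = accepting)

start=S0; accept=S5; S0-0>S1; S0-1>S2; S1-0>S1; S1-1>S1; S2-0>S3; S2-1>S1; S3-0>S3; S3-1>S4; S4-0>S5; S4-1>S6; S5-0>S5; S5-1>S5; S6-0>S3; S6-1>S6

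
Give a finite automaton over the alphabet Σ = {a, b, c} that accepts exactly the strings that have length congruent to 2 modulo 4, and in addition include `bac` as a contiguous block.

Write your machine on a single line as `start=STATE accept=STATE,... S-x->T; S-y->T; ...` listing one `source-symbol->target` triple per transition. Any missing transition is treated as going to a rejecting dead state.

start=S0; accept=S15; S0-a->S1; S0-b->S2; S0-c->S1; S1-a->S3; S1-b->S4; S1-c->S3; S2-a->S5; S2-b->S4; S2-c->S3; S3-a->S6; S3-b->S7; S3-c->S6; S4-a->S8; S4-b->S7; S4-c->S6; S5-a->S6; S5-b->S7; S5-c->S9; S6-a->S0; S6-b->S10; S6-c->S0; S7-a->S11; S7-b->S10; S7-c->S0; S8-a->S0; S8-b->S10; S8-c->S12; S9-a->S12; S9-b->S12; S9-c->S12; S10-a->S13; S10-b->S2; S10-c->S1; S11-a->S1; S11-b->S2; S11-c->S14; S12-a->S14; S12-b->S14; S12-c->S14; S13-a->S3; S13-b->S4; S13-c->S15; S14-a->S15; S14-b->S15; S14-c->S15; S15-a->S9; S15-b->S9; S15-c->S9

Handle the two conditions separately and then intersect. The first has 4 states tracking the input length modulo 4; the second has 4 states tracking whether and how much of `bac` has been seen. A product state is a pair (one from each), accepting exactly when both do.
          a    b    c  
>  S0     S1   S2   S1 
   S1     S3   S4   S3 
   S2     S5   S4   S3 
   S3     S6   S7   S6 
   S4     S8   S7   S6 
   S5     S6   S7   S9 
   S6     S0  S10   S0 
   S7    S11  S10   S0 
   S8     S0  S10  S12 
   S9    S12  S12  S12 
   S10   S13   S2   S1 
   S11    S1   S2  S14 
   S12   S14  S14  S14 
   S13    S3   S4  S15 
   S14   S15  S15  S15 
 * S15    S9   S9   S9 
(> = start, * = accepting)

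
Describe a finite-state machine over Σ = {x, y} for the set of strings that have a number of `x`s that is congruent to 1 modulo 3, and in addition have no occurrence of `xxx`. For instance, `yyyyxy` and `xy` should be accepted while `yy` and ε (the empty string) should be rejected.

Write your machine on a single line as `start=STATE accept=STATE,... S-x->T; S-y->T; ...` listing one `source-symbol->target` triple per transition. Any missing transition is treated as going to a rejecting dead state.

start=A; accept=B,D,L; A-x->B; A-y->A; B-x->C; B-y->D; C-x->E; C-y->F; D-x->G; D-y->D; E-x->H; E-y->E; F-x->I; F-y->F; G-x->J; G-y->F; H-x->K; H-y->H; I-x->L; I-y->A; J-x->H; J-y->A; K-x->E; K-y->K; L-x->K; L-y->D

Run two small machines in parallel and take their product. The first has 3 states tracking the count of `x`s modulo 3; the second has 4 states tracking partial matches of the forbidden pattern `xxx`. A product state is a pair (one from each), accepting exactly when both do.
12 states suffice.
       x  y 
>  A   B  A 
 * B   C  D 
   C   E  F 
 * D   G  D 
   E   H  E 
   F   I  F 
   G   J  F 
   H   K  H 
   I   L  A 
   J   H  A 
   K   E  K 
 * L   K  D 
(> = start, * = accepting)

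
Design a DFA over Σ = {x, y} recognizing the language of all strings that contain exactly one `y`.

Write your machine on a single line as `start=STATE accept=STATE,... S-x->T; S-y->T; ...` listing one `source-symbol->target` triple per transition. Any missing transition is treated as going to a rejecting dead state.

Count `y`s, saturating at 2: state s0 means no `y` yet, s1 means one `y` seen, s2 means more than one. Each `y` increments (capped at s2); other symbols loop. Accept from {s1}.
3 states suffice.
        x   y  
>  s0   s0  s1 
 * s1   s1  s2 
   s2   s2  s2 
(> = start, * = accepting)

start=s0; accept=s1; s0-x->s0; s0-y->s1; s1-x->s1; s1-y->s2; s2-x->s2; s2-y->s2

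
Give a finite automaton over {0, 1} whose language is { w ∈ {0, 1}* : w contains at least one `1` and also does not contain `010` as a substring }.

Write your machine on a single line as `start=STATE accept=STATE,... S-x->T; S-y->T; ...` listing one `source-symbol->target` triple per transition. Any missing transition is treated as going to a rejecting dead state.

start=q0; accept=q2,q3,q4; q0-0->q1; q0-1->q2; q1-0->q1; q1-1->q3; q2-0->q4; q2-1->q2; q3-0->q5; q3-1->q2; q4-0->q4; q4-1->q3; q5-0->q5; q5-1->q5

Handle the two conditions separately and then intersect. The first has 3 states tracking the count of `1`s, saturating at 2; the second has 4 states tracking partial matches of the forbidden pattern `010`. A product state is a pair (one from each), accepting exactly when both do. Equivalent product states are then merged.
A 6-state machine:
        0   1  
>  q0   q1  q2 
   q1   q1  q3 
 * q2   q4  q2 
 * q3   q5  q2 
 * q4   q4  q3 
   q5   q5  q5 
(> = start, * = accepting)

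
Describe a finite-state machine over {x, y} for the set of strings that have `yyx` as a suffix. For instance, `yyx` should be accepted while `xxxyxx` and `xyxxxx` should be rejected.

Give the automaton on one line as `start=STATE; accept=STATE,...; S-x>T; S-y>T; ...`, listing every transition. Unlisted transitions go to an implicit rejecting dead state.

Let each state record the length of the longest suffix of the input read so far that is also a prefix of `yyx`. B means the last symbol is `y`; C means the last 2 symbols are `yy`; D means the last 3 symbols are `yyx`. Accept only at D, where the string currently ends in `yyx`.
4 states suffice.
       x  y 
>  A   A  B 
   B   A  C 
   C   D  C 
 * D   A  B 
(> = start, * = accepting)

start=A; accept=D; A-x>A; A-y>B; B-x>A; B-y>C; C-x>D; C-y>C; D-x>A; D-y>B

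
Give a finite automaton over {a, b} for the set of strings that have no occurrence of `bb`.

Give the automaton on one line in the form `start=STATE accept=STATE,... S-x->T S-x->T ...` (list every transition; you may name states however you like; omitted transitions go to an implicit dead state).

Track partial matches of the forbidden pattern `bb`. State S2 is a dead state reached once `bb` has occurred; every other state accepts. S0 means no part of `bb` is currently matched.
        a   b  
>* S0   S0  S1 
 * S1   S0  S2 
   S2   S2  S2 
(> = start, * = accepting)

start=S0 accept=S0,S1 S0-a->S0 S0-b->S1 S1-a->S0 S1-b->S2 S2-a->S2 S2-b->S2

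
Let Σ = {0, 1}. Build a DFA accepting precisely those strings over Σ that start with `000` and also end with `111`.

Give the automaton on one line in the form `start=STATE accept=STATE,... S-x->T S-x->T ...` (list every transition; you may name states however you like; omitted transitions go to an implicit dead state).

Build one automaton per condition and run them in lockstep. One (5 states) tracks whether the input so far still matches the prefix `000`; the other (4 states) tracks how much of the suffix `111` has currently been matched. Each combined state is a pair, one component from each; accept when both components accept.
With 11 states:
          0    1  
>  S0     S1   S2 
   S1     S3   S2 
   S2     S4   S5 
   S3     S6   S2 
   S4     S4   S2 
   S5     S4   S7 
   S6     S6   S8 
   S7     S4   S7 
   S8     S6   S9 
   S9     S6  S10 
 * S10    S6  S10 
(> = start, * = accepting)

start=S0 accept=S10 S0-0->S1 S0-1->S2 S1-0->S3 S1-1->S2 S2-0->S4 S2-1->S5 S3-0->S6 S3-1->S2 S4-0->S4 S4-1->S2 S5-0->S4 S5-1->S7 S6-0->S6 S6-1->S8 S7-0->S4 S7-1->S7 S8-0->S6 S8-1->S9 S9-0->S6 S9-1->S10 S10-0->S6 S10-1->S10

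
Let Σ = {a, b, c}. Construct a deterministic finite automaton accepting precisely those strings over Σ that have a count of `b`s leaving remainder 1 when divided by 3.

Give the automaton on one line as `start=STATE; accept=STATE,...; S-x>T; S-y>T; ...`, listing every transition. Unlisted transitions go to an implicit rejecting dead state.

The only thing that matters is how many `b`s have appeared, reduced mod 3. Use one state per residue: q0 for 0, …, q2 for 2. Reading `b` moves to the next residue; anything else stays put. q1 is accepting.
        a   b   c  
>  q0   q0  q1  q0 
 * q1   q1  q2  q1 
   q2   q2  q0  q2 
(> = start, * = accepting)

start=q0; accept=q1; q0-a>q0; q0-b>q1; q0-c>q0; q1-a>q1; q1-b>q2; q1-c>q1; q2-a>q2; q2-b>q0; q2-c>q2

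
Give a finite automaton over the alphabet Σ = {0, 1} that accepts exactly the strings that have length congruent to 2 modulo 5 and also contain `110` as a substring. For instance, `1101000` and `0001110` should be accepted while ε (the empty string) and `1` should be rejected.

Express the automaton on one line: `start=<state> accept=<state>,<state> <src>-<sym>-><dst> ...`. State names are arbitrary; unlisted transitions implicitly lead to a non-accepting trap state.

start=q0 accept=q19 q0-0->q1 q0-1->q2 q1-0->q3 q1-1->q4 q2-0->q3 q2-1->q5 q3-0->q6 q3-1->q7 q4-0->q6 q4-1->q8 q5-0->q9 q5-1->q8 q6-0->q10 q6-1->q11 q7-0->q10 q7-1->q12 q8-0->q13 q8-1->q12 q9-0->q13 q9-1->q13 q10-0->q0 q10-1->q14 q11-0->q0 q11-1->q15 q12-0->q16 q12-1->q15 q13-0->q16 q13-1->q16 q14-0->q1 q14-1->q17 q15-0->q18 q15-1->q17 q16-0->q18 q16-1->q18 q17-0->q19 q17-1->q5 q18-0->q19 q18-1->q19 q19-0->q9 q19-1->q9

Handle the two conditions separately and then intersect. One (5 states) tracks the input length modulo 5; the other (4 states) tracks whether and how much of `110` has been seen. Each combined state is a pair, one component from each; accept when both components accept.
20 states suffice.
          0    1  
>  q0     q1   q2 
   q1     q3   q4 
   q2     q3   q5 
   q3     q6   q7 
   q4     q6   q8 
   q5     q9   q8 
   q6    q10  q11 
   q7    q10  q12 
   q8    q13  q12 
   q9    q13  q13 
   q10    q0  q14 
   q11    q0  q15 
   q12   q16  q15 
   q13   q16  q16 
   q14    q1  q17 
   q15   q18  q17 
   q16   q18  q18 
   q17   q19   q5 
   q18   q19  q19 
 * q19    q9   q9 
(> = start, * = accepting)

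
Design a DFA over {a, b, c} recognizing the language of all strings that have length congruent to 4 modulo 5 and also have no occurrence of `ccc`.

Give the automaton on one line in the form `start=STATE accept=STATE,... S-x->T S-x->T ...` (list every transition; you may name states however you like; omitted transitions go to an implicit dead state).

Run two small machines in parallel and take their product. One (5 states) tracks the input length modulo 5; the other (4 states) tracks partial matches of the forbidden pattern `ccc`. Each combined state is a pair, one component from each; accept when both components accept.
A 20-state machine:
          a    b    c  
>  s0     s1   s1   s2 
   s1     s3   s3   s4 
   s2     s3   s3   s5 
   s3     s6   s6   s7 
   s4     s6   s6   s8 
   s5     s6   s6   s9 
   s6    s10  s10  s11 
   s7    s10  s10  s12 
   s8    s10  s10  s13 
   s9    s13  s13  s13 
 * s10    s0   s0  s14 
 * s11    s0   s0  s15 
 * s12    s0   s0  s16 
   s13   s16  s16  s16 
   s14    s1   s1  s17 
   s15    s1   s1  s18 
   s16   s18  s18  s18 
   s17    s3   s3  s19 
   s18   s19  s19  s19 
   s19    s9   s9   s9 
(> = start, * = accepting)

start=s0 accept=s10,s11,s12 s0-a->s1 s0-b->s1 s0-c->s2 s1-a->s3 s1-b->s3 s1-c->s4 s2-a->s3 s2-b->s3 s2-c->s5 s3-a->s6 s3-b->s6 s3-c->s7 s4-a->s6 s4-b->s6 s4-c->s8 s5-a->s6 s5-b->s6 s5-c->s9 s6-a->s10 s6-b->s10 s6-c->s11 s7-a->s10 s7-b->s10 s7-c->s12 s8-a->s10 s8-b->s10 s8-c->s13 s9-a->s13 s9-b->s13 s9-c->s13 s10-a->s0 s10-b->s0 s10-c->s14 s11-a->s0 s11-b->s0 s11-c->s15 s12-a->s0 s12-b->s0 s12-c->s16 s13-a->s16 s13-b->s16 s13-c->s16 s14-a->s1 s14-b->s1 s14-c->s17 s15-a->s1 s15-b->s1 s15-c->s18 s16-a->s18 s16-b->s18 s16-c->s18 s17-a->s3 s17-b->s3 s17-c->s19 s18-a->s19 s18-b->s19 s18-c->s19 s19-a->s9 s19-b->s9 s19-c->s9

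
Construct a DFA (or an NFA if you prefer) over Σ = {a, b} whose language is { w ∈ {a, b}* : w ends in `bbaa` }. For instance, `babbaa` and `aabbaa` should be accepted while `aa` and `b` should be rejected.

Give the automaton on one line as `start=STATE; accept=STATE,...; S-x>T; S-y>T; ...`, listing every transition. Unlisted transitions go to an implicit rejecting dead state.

Remember how much of `bbaa` the current input suffix matches. State s0 means no match yet; s1 means the last symbol is `b`; s2 means the last 2 symbols are `bb`; s3 means the last 3 symbols are `bba`; s4 means the last 4 symbols are `bbaa`. Only s4 accepts. On a mismatch, fall back to the longest proper suffix that is still a prefix of `bbaa`.
5 states suffice.
        a   b  
>  s0   s0  s1 
   s1   s0  s2 
   s2   s3  s2 
   s3   s4  s1 
 * s4   s0  s1 
(> = start, * = accepting)

start=s0; accept=s4; s0-a>s0; s0-b>s1; s1-a>s0; s1-b>s2; s2-a>s3; s2-b>s2; s3-a>s4; s3-b>s1; s4-a>s0; s4-b>s1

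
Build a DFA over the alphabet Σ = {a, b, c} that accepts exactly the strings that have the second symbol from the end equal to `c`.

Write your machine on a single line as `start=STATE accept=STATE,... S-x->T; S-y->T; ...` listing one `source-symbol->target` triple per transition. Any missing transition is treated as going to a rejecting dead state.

A DFA must remember the last 2 symbols (since which symbol is second-to-last isn't known until the input ends). Use one state per possible window of the last ≤2 symbols; accept from those whose window starts with `c`.
          a    b    c  
>  q0     q1   q2   q3 
   q1     q4   q5   q6 
   q2     q7   q8   q9 
   q3    q10  q11  q12 
   q4     q4   q5   q6 
   q5     q7   q8   q9 
   q6    q10  q11  q12 
   q7     q4   q5   q6 
   q8     q7   q8   q9 
   q9    q10  q11  q12 
 * q10    q4   q5   q6 
 * q11    q7   q8   q9 
 * q12   q10  q11  q12 
(> = start, * = accepting)

start=q0; accept=q10,q11,q12; q0-a->q1; q0-b->q2; q0-c->q3; q1-a->q4; q1-b->q5; q1-c->q6; q2-a->q7; q2-b->q8; q2-c->q9; q3-a->q10; q3-b->q11; q3-c->q12; q4-a->q4; q4-b->q5; q4-c->q6; q5-a->q7; q5-b->q8; q5-c->q9; q6-a->q10; q6-b->q11; q6-c->q12; q7-a->q4; q7-b->q5; q7-c->q6; q8-a->q7; q8-b->q8; q8-c->q9; q9-a->q10; q9-b->q11; q9-c->q12; q10-a->q4; q10-b->q5; q10-c->q6; q11-a->q7; q11-b->q8; q11-c->q9; q12-a->q10; q12-b->q11; q12-c->q12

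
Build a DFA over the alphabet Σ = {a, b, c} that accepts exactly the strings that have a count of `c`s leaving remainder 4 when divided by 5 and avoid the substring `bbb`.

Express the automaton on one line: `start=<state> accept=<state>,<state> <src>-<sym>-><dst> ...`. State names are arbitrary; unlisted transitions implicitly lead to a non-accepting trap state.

start=q0 accept=q12,q14,q15 q0-a->q0 q0-b->q1 q0-c->q2 q1-a->q0 q1-b->q3 q1-c->q2 q2-a->q2 q2-b->q4 q2-c->q5 q3-a->q0 q3-b->q6 q3-c->q2 q4-a->q2 q4-b->q7 q4-c->q5 q5-a->q5 q5-b->q8 q5-c->q9 q6-a->q6 q6-b->q6 q6-c->q6 q7-a->q2 q7-b->q6 q7-c->q5 q8-a->q5 q8-b->q10 q8-c->q9 q9-a->q9 q9-b->q11 q9-c->q12 q10-a->q5 q10-b->q6 q10-c->q9 q11-a->q9 q11-b->q13 q11-c->q12 q12-a->q12 q12-b->q14 q12-c->q0 q13-a->q9 q13-b->q6 q13-c->q12 q14-a->q12 q14-b->q15 q14-c->q0 q15-a->q12 q15-b->q6 q15-c->q0

Handle the two conditions separately and then intersect. One (5 states) tracks the count of `c`s modulo 5; the other (4 states) tracks partial matches of the forbidden pattern `bbb`. Each combined state is a pair, one component from each; accept when both components accept. Equivalent product states are then merged.
16 states suffice.
          a    b    c  
>  q0     q0   q1   q2 
   q1     q0   q3   q2 
   q2     q2   q4   q5 
   q3     q0   q6   q2 
   q4     q2   q7   q5 
   q5     q5   q8   q9 
   q6     q6   q6   q6 
   q7     q2   q6   q5 
   q8     q5  q10   q9 
   q9     q9  q11  q12 
   q10    q5   q6   q9 
   q11    q9  q13  q12 
 * q12   q12  q14   q0 
   q13    q9   q6  q12 
 * q14   q12  q15   q0 
 * q15   q12   q6   q0 
(> = start, * = accepting)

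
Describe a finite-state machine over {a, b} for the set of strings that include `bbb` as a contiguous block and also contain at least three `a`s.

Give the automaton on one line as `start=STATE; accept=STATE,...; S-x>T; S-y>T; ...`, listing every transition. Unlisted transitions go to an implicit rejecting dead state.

start=s0; accept=s18,s19; s0-a>s1; s0-b>s2; s1-a>s3; s1-b>s4; s2-a>s1; s2-b>s5; s3-a>s6; s3-b>s7; s4-a>s3; s4-b>s8; s5-a>s1; s5-b>s9; s6-a>s10; s6-b>s11; s7-a>s6; s7-b>s12; s8-a>s3; s8-b>s13; s9-a>s13; s9-b>s9; s10-a>s10; s10-b>s14; s11-a>s10; s11-b>s15; s12-a>s6; s12-b>s16; s13-a>s16; s13-b>s13; s14-a>s10; s14-b>s17; s15-a>s10; s15-b>s18; s16-a>s18; s16-b>s16; s17-a>s10; s17-b>s19; s18-a>s19; s18-b>s18; s19-a>s19; s19-b>s19

Run two small machines in parallel and take their product. The first has 4 states tracking whether and how much of `bbb` has been seen; the second has 5 states tracking the count of `a`s, saturating at 4. A product state is a pair (one from each), accepting exactly when both do.
A 20-state machine:
          a    b  
>  s0     s1   s2 
   s1     s3   s4 
   s2     s1   s5 
   s3     s6   s7 
   s4     s3   s8 
   s5     s1   s9 
   s6    s10  s11 
   s7     s6  s12 
   s8     s3  s13 
   s9    s13   s9 
   s10   s10  s14 
   s11   s10  s15 
   s12    s6  s16 
   s13   s16  s13 
   s14   s10  s17 
   s15   s10  s18 
   s16   s18  s16 
   s17   s10  s19 
 * s18   s19  s18 
 * s19   s19  s19 
(> = start, * = accepting)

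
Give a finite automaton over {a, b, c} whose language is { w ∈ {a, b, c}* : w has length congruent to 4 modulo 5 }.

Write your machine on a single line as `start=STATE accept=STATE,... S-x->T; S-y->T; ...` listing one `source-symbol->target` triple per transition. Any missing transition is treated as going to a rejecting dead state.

start=q0; accept=q4; q0-a->q1; q0-b->q1; q0-c->q1; q1-a->q2; q1-b->q2; q1-c->q2; q2-a->q3; q2-b->q3; q2-c->q3; q3-a->q4; q3-b->q4; q3-c->q4; q4-a->q0; q4-b->q0; q4-c->q0

Only the length mod 5 matters, so use a 5-cycle: from any state, every input symbol moves to the next state, wrapping q4 back to q0. Mark q4 accepting.
A 5-state machine:
        a   b   c  
>  q0   q1  q1  q1 
   q1   q2  q2  q2 
   q2   q3  q3  q3 
   q3   q4  q4  q4 
 * q4   q0  q0  q0 
(> = start, * = accepting)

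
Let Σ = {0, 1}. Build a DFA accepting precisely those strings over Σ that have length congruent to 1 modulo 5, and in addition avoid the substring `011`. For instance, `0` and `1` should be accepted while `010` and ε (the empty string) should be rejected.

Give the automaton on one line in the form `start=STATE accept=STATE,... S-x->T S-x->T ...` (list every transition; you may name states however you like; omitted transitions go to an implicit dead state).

start=s0 accept=s1,s2,s15 s0-0->s1 s0-1->s2 s1-0->s3 s1-1->s4 s2-0->s3 s2-1->s5 s3-0->s6 s3-1->s7 s4-0->s6 s4-1->s8 s5-0->s6 s5-1->s9 s6-0->s10 s6-1->s11 s7-0->s10 s7-1->s8 s8-0->s8 s8-1->s8 s9-0->s10 s9-1->s12 s10-0->s13 s10-1->s14 s11-0->s13 s11-1->s8 s12-0->s13 s12-1->s0 s13-0->s1 s13-1->s15 s14-0->s1 s14-1->s8 s15-0->s3 s15-1->s8

Handle the two conditions separately and then intersect. One (5 states) tracks the input length modulo 5; the other (4 states) tracks partial matches of the forbidden pattern `011`. Each combined state is a pair, one component from each; accept when both components accept. Minimizing collapses redundant product states.
          0    1  
>  s0     s1   s2 
 * s1     s3   s4 
 * s2     s3   s5 
   s3     s6   s7 
   s4     s6   s8 
   s5     s6   s9 
   s6    s10  s11 
   s7    s10   s8 
   s8     s8   s8 
   s9    s10  s12 
   s10   s13  s14 
   s11   s13   s8 
   s12   s13   s0 
   s13    s1  s15 
   s14    s1   s8 
 * s15    s3   s8 
(> = start, * = accepting)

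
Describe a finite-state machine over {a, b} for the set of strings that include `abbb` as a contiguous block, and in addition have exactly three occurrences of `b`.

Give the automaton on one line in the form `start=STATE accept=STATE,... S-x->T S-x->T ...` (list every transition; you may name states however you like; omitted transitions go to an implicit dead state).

start=q0 accept=q5 q0-a->q1 q0-b->q2 q1-a->q1 q1-b->q3 q2-a->q2 q2-b->q2 q3-a->q2 q3-b->q4 q4-a->q2 q4-b->q5 q5-a->q5 q5-b->q2

Run two small machines in parallel and take their product. The first has 5 states tracking whether and how much of `abbb` has been seen; the second has 5 states tracking the count of `b`s, saturating at 4. A product state is a pair (one from each), accepting exactly when both do. Minimizing collapses redundant product states.
A 6-state machine:
        a   b  
>  q0   q1  q2 
   q1   q1  q3 
   q2   q2  q2 
   q3   q2  q4 
   q4   q2  q5 
 * q5   q5  q2 
(> = start, * = accepting)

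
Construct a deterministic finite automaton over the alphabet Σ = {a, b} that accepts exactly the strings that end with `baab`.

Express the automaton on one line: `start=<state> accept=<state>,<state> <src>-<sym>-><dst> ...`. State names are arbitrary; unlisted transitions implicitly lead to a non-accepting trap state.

start=s0 accept=s4 s0-a->s0 s0-b->s1 s1-a->s2 s1-b->s1 s2-a->s3 s2-b->s1 s3-a->s0 s3-b->s4 s4-a->s2 s4-b->s1

Let each state record the length of the longest suffix of the input read so far that is also a prefix of `baab`. s1 means the last symbol is `b`; s2 means the last 2 symbols are `ba`; s3 means the last 3 symbols are `baa`; s4 means the last 4 symbols are `baab`. Accept only at s4, where the string currently ends in `baab`.
With 5 states:
        a   b  
>  s0   s0  s1 
   s1   s2  s1 
   s2   s3  s1 
   s3   s0  s4 
 * s4   s2  s1 
(> = start, * = accepting)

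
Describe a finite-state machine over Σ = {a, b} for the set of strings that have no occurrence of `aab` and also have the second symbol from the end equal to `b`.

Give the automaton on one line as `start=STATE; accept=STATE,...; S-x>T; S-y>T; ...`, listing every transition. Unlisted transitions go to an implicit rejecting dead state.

Run two small machines in parallel and take their product. One (4 states) tracks partial matches of the forbidden pattern `aab`; the other (7 states) tracks the last 2 symbols read. Each combined state is a pair, one component from each; accept when both components accept. Equivalent product states are then merged.
6 states suffice.
        a   b  
>  q0   q1  q2 
   q1   q3  q2 
   q2   q4  q5 
   q3   q3  q3 
 * q4   q3  q2 
 * q5   q4  q5 
(> = start, * = accepting)

start=q0; accept=q4,q5; q0-a>q1; q0-b>q2; q1-a>q3; q1-b>q2; q2-a>q4; q2-b>q5; q3-a>q3; q3-b>q3; q4-a>q3; q4-b>q2; q5-a>q4; q5-b>q5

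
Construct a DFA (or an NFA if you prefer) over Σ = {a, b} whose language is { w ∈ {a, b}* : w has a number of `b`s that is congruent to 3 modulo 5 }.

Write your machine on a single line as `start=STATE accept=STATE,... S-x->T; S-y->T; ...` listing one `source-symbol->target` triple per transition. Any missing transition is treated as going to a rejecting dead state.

Keep the running count of `b`s modulo 5: each `b` advances along the cycle q0 → q1 → q2 → q3 → q4 → q0 while other symbols loop. Accept at q3.
5 states suffice.
        a   b  
>  q0   q0  q1 
   q1   q1  q2 
   q2   q2  q3 
 * q3   q3  q4 
   q4   q4  q0 
(> = start, * = accepting)

start=q0; accept=q3; q0-a->q0; q0-b->q1; q1-a->q1; q1-b->q2; q2-a->q2; q2-b->q3; q3-a->q3; q3-b->q4; q4-a->q4; q4-b->q0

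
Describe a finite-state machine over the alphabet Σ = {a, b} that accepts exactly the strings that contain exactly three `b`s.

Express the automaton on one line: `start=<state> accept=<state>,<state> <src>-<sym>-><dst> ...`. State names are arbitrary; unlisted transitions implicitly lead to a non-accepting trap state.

Only the number of `b`s matters, and only up to 4. Make a chain q0 → q1 → q2 → q3 → q4 advanced by each `b` (with q4 absorbing); every other symbol self-loops. The accepting set is {q3}.
A 5-state machine:
        a   b  
>  q0   q0  q1 
   q1   q1  q2 
   q2   q2  q3 
 * q3   q3  q4 
   q4   q4  q4 
(> = start, * = accepting)

start=q0 accept=q3 q0-a->q0 q0-b->q1 q1-a->q1 q1-b->q2 q2-a->q2 q2-b->q3 q3-a->q3 q3-b->q4 q4-a->q4 q4-b->q4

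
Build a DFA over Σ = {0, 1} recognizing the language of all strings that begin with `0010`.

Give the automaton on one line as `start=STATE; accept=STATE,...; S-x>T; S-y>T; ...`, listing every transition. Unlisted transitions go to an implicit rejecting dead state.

start=S0; accept=S4; S0-0>S1; S0-1>S5; S1-0>S2; S1-1>S5; S2-0>S5; S2-1>S3; S3-0>S4; S3-1>S5; S4-0>S4; S4-1>S4; S5-0>S5; S5-1>S5

Walk along `0010` while the input agrees: from S0 take `0` to S1, and so on. Any deviation drops to the rejecting sink S5. Once S4 is reached the prefix is confirmed and every continuation is accepted.
With 6 states:
        0   1  
>  S0   S1  S5 
   S1   S2  S5 
   S2   S5  S3 
   S3   S4  S5 
 * S4   S4  S4 
   S5   S5  S5 
(> = start, * = accepting)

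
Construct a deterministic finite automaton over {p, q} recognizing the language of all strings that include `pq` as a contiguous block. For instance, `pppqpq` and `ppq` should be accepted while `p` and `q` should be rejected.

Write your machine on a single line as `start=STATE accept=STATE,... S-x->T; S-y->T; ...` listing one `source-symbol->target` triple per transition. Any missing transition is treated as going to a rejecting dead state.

start=s0; accept=s2; s0-p->s1; s0-q->s0; s1-p->s1; s1-q->s2; s2-p->s2; s2-q->s2

Track how much of `pq` has been matched so far: state s0 is no progress, s2 is the absorbing accept state reached once `pq` has occurred. Intermediate states record partial matches; on a mismatch, fall back to the longest reusable overlap.
3 states suffice.
        p   q  
>  s0   s1  s0 
   s1   s1  s2 
 * s2   s2  s2 
(> = start, * = accepting)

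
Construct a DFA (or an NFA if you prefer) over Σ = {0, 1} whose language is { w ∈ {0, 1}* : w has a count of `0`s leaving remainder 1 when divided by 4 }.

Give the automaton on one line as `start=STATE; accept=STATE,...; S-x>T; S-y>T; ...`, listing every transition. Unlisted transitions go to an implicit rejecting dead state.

start=A; accept=B; A-0>B; A-1>A; B-0>C; B-1>B; C-0>D; C-1>C; D-0>A; D-1>D

Keep the running count of `0`s modulo 4: each `0` advances along the cycle A → B → C → D → A while other symbols loop. Accept at B.
       0  1 
>  A   B  A 
 * B   C  B 
   C   D  C 
   D   A  D 
(> = start, * = accepting)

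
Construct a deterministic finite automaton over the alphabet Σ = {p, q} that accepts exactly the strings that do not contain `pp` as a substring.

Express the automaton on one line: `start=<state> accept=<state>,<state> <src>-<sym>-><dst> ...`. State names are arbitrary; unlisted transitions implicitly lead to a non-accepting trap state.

This is the complement of 'contains `pp`'. Use the same substring-matching states — S0 through S2 holding how much of `pp` has just been matched — but flip the accepting set: everything except the trap S2 accepts.
With 3 states:
        p   q  
>* S0   S1  S0 
 * S1   S2  S0 
   S2   S2  S2 
(> = start, * = accepting)

start=S0 accept=S0,S1 S0-p->S1 S0-q->S0 S1-p->S2 S1-q->S0 S2-p->S2 S2-q->S2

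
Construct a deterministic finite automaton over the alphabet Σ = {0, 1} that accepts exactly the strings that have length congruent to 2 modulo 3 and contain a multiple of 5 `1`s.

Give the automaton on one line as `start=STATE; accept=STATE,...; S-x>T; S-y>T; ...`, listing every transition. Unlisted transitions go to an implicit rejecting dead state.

start=q0; accept=q3; q0-0>q1; q0-1>q2; q1-0>q3; q1-1>q4; q2-0>q4; q2-1>q5; q3-0>q0; q3-1>q6; q4-0>q6; q4-1>q7; q5-0>q7; q5-1>q8; q6-0>q2; q6-1>q9; q7-0>q9; q7-1>q10; q8-0>q10; q8-1>q11; q9-0>q5; q9-1>q12; q10-0>q12; q10-1>q13; q11-0>q13; q11-1>q3; q12-0>q8; q12-1>q14; q13-0>q14; q13-1>q0; q14-0>q11; q14-1>q1

Handle the two conditions separately and then intersect. The first has 3 states tracking the input length modulo 3; the second has 5 states tracking the count of `1`s modulo 5. A product state is a pair (one from each), accepting exactly when both do.
A 15-state machine:
          0    1  
>  q0     q1   q2 
   q1     q3   q4 
   q2     q4   q5 
 * q3     q0   q6 
   q4     q6   q7 
   q5     q7   q8 
   q6     q2   q9 
   q7     q9  q10 
   q8    q10  q11 
   q9     q5  q12 
   q10   q12  q13 
   q11   q13   q3 
   q12    q8  q14 
   q13   q14   q0 
   q14   q11   q1 
(> = start, * = accepting)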